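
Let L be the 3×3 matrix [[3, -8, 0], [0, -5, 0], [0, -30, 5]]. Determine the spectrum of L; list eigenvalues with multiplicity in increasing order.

-5, 3, 5

Characteristic polynomial: p(λ) = λ^3 - 3λ^2 - 25λ + 75 = (λ - 5)(λ - 3)(λ + 5).
Roots (with multiplicity): -5, 3, 5.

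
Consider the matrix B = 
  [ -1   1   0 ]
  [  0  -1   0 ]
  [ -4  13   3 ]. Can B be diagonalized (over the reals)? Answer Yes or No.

No

Characteristic polynomial: p(μ) = μ^3 - μ^2 - 5μ - 3 = (μ - 3)(μ + 1)^2.
μ = -1 has algebraic multiplicity 2; rank(B + 1I) = 2, so geometric multiplicity = 1.
Geometric multiplicity < algebraic multiplicity, so B is not diagonalizable.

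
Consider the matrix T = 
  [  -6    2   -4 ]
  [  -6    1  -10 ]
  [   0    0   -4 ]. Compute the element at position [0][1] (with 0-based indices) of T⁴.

Characteristic polynomial: r^3 + 9r^2 + 26r + 24 = (r + 2)(r + 3)(r + 4), so the eigenvalues are -4, -3, -2.
r=-3: eigenvector (-2, -3, 0).
r=-2: eigenvector (1, 2, 0).
r=-4: eigenvector (0, 2, 1).
P = [[-2, 1, 0], [-3, 2, 2], [0, 0, 1]], D = diag(-3, -2, -4), P⁻¹ = [[-2, 1, -2], [-3, 2, -4], [0, 0, 1]].
T⁴ = P·diag(81, 16, 256)·P⁻¹ = [[276, -130, 260], [390, -179, 870], [0, 0, 256]].
The requested entry is -130.

-130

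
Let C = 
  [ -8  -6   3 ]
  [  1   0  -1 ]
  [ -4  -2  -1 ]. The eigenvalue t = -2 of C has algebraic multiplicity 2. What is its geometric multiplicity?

1

C + 2I = [[-6, -6, 3], [1, 2, -1], [-4, -2, 1]].
This matrix has rank 2, so its null space has dimension 3 − 2 = 1.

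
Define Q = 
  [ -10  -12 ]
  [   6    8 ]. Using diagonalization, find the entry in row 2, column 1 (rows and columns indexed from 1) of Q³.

72

Characteristic polynomial: r^2 + 2r - 8 = (r - 2)(r + 4), so the eigenvalues are -4, 2.
r=2: eigenvector (1, -1).
r=-4: eigenvector (2, -1).
P = [[1, 2], [-1, -1]], D = diag(2, -4), P⁻¹ = [[-1, -2], [1, 1]].
Q³ = P·diag(8, -64)·P⁻¹ = [[-136, -144], [72, 80]].
The requested entry is 72.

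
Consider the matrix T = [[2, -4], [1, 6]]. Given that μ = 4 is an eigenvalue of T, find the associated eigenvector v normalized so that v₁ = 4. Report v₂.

-2

T − 4I = [[-2, -4], [1, 2]].
Solving (T − 4I)v = 0 gives the eigenspace spanned by (4, -2).
With v₁ = 4, v = (4, -2), so v₂ = -2.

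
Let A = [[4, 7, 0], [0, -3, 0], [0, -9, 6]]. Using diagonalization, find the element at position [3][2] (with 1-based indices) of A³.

Characteristic polynomial: s^3 - 7s^2 - 6s + 72 = (s - 6)(s - 4)(s + 3), so the eigenvalues are -3, 4, 6.
s=4: eigenvector (1, 0, 0).
s=-3: eigenvector (-1, 1, 1).
s=6: eigenvector (0, 0, 1).
P = [[1, -1, 0], [0, 1, 0], [0, 1, 1]], D = diag(4, -3, 6), P⁻¹ = [[1, 1, 0], [0, 1, 0], [0, -1, 1]].
A³ = P·diag(64, -27, 216)·P⁻¹ = [[64, 91, 0], [0, -27, 0], [0, -243, 216]].
The requested entry is -243.

-243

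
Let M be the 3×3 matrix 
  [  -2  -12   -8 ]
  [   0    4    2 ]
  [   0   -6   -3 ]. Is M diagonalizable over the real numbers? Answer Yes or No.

Yes

Characteristic polynomial: p(s) = s^3 + s^2 - 2s = s(s - 1)(s + 2).
All 3 eigenvalues are distinct, so M is diagonalizable.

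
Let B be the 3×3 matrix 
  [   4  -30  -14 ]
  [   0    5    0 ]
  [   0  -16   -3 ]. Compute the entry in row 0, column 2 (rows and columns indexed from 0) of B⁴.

-350

Characteristic polynomial: μ^3 - 6μ^2 - 7μ + 60 = (μ - 5)(μ - 4)(μ + 3), so the eigenvalues are -3, 4, 5.
μ=4: eigenvector (1, 0, 0).
μ=5: eigenvector (-2, 1, -2).
μ=-3: eigenvector (2, 0, 1).
P = [[1, -2, 2], [0, 1, 0], [0, -2, 1]], D = diag(4, 5, -3), P⁻¹ = [[1, -2, -2], [0, 1, 0], [0, 2, 1]].
B⁴ = P·diag(256, 625, 81)·P⁻¹ = [[256, -1438, -350], [0, 625, 0], [0, -1088, 81]].
The requested entry is -350.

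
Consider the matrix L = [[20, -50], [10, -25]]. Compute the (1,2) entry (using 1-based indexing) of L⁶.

Characteristic polynomial: s^2 + 5s = s(s + 5), so the eigenvalues are -5, 0.
s=0: eigenvector (5, 2).
s=-5: eigenvector (2, 1).
P = [[5, 2], [2, 1]], D = diag(0, -5), P⁻¹ = [[1, -2], [-2, 5]].
L⁶ = P·diag(0, 15625)·P⁻¹ = [[-62500, 156250], [-31250, 78125]].
The requested entry is 156250.

156250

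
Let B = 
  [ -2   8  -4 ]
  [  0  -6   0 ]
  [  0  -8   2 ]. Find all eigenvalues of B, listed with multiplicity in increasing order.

-6, -2, 2

Characteristic polynomial: p(t) = t^3 + 6t^2 - 4t - 24 = (t - 2)(t + 2)(t + 6).
Roots (with multiplicity): -6, -2, 2.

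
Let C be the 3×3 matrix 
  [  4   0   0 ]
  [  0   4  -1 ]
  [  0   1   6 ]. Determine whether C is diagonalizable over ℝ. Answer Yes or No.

No

Characteristic polynomial: p(r) = r^3 - 14r^2 + 65r - 100 = (r - 5)^2(r - 4).
r = 5 has algebraic multiplicity 2; rank(C − 5I) = 2, so geometric multiplicity = 1.
Geometric multiplicity < algebraic multiplicity, so C is not diagonalizable.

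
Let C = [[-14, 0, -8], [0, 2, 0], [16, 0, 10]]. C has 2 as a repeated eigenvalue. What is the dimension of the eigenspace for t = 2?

2

C − 2I = [[-16, 0, -8], [0, 0, 0], [16, 0, 8]].
This matrix has rank 1, so its null space has dimension 3 − 1 = 2.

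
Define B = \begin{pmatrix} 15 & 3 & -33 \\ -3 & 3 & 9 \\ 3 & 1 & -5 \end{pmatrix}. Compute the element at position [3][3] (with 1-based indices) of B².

Characteristic polynomial: r^3 - 13r^2 + 54r - 72 = (r - 6)(r - 4)(r - 3), so the eigenvalues are 3, 4, 6.
r=6: eigenvector (4, -1, 1).
r=3: eigenvector (-3, 1, -1).
r=4: eigenvector (3, 0, 1).
P = [[4, -3, 3], [-1, 1, 0], [1, -1, 1]], D = diag(6, 3, 4), P⁻¹ = [[1, 0, -3], [1, 1, -3], [0, 1, 1]].
B² = P·diag(36, 9, 16)·P⁻¹ = [[117, 21, -303], [-27, 9, 81], [27, 7, -65]].
The requested entry is -65.

-65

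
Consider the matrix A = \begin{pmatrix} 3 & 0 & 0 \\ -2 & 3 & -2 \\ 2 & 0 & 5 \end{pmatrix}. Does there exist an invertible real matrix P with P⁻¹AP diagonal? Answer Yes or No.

Yes

Characteristic polynomial: p(s) = s^3 - 11s^2 + 39s - 45 = (s - 5)(s - 3)^2.
s = 3 has algebraic multiplicity 2; rank(A − 3I) = 1, so geometric multiplicity = 2.
Every eigenvalue has geometric = algebraic multiplicity, so A is diagonalizable.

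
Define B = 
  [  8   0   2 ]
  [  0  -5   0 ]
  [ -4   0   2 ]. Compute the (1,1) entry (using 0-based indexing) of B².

25

Characteristic polynomial: r^3 - 5r^2 - 26r + 120 = (r - 6)(r - 4)(r + 5), so the eigenvalues are -5, 4, 6.
r=6: eigenvector (-1, 0, 1).
r=-5: eigenvector (0, 1, 0).
r=4: eigenvector (-1, 0, 2).
P = [[-1, 0, -1], [0, 1, 0], [1, 0, 2]], D = diag(6, -5, 4), P⁻¹ = [[-2, 0, -1], [0, 1, 0], [1, 0, 1]].
B² = P·diag(36, 25, 16)·P⁻¹ = [[56, 0, 20], [0, 25, 0], [-40, 0, -4]].
The requested entry is 25.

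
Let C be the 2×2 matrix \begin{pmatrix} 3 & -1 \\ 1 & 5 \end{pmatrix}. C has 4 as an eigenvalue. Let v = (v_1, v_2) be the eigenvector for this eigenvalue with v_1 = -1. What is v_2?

C − 4I = [[-1, -1], [1, 1]].
Solving (C − 4I)v = 0 gives the eigenspace spanned by (-1, 1).
With v_1 = -1, v = (-1, 1), so v_2 = 1.

1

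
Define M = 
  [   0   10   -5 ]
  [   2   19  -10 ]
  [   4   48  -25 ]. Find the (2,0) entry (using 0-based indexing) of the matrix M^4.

Characteristic polynomial: λ^3 + 6λ^2 + 5λ = λ(λ + 1)(λ + 5), so the eigenvalues are -5, -1, 0.
λ=0: eigenvector (1, 2, 4).
λ=-1: eigenvector (0, 1, 2).
λ=-5: eigenvector (1, 2, 5).
P = [[1, 0, 1], [2, 1, 2], [4, 2, 5]], D = diag(0, -1, -5), P⁻¹ = [[1, 2, -1], [-2, 1, 0], [0, -2, 1]].
M⁴ = P·diag(0, 1, 625)·P⁻¹ = [[0, -1250, 625], [-2, -2499, 1250], [-4, -6248, 3125]].
The requested entry is -4.

-4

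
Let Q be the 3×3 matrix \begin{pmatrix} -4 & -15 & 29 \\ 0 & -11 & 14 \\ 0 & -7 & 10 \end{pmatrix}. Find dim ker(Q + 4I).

1

Q + 4I = [[0, -15, 29], [0, -7, 14], [0, -7, 14]].
This matrix has rank 2, so its null space has dimension 3 − 2 = 1.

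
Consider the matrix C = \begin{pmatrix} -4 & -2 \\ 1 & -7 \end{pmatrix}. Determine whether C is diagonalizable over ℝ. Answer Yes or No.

Characteristic polynomial: p(λ) = λ^2 + 11λ + 30 = (λ + 5)(λ + 6).
All 2 eigenvalues are distinct, so C is diagonalizable.

Yes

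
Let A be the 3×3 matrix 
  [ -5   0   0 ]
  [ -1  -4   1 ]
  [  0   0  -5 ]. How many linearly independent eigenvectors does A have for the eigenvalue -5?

2

A + 5I = [[0, 0, 0], [-1, 1, 1], [0, 0, 0]].
This matrix has rank 1, so its null space has dimension 3 − 1 = 2.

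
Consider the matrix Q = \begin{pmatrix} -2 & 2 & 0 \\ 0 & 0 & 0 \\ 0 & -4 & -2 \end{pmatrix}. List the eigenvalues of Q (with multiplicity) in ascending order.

-2, -2, 0

Characteristic polynomial: p(μ) = μ^3 + 4μ^2 + 4μ = μ(μ + 2)^2.
Roots (with multiplicity): -2, -2, 0.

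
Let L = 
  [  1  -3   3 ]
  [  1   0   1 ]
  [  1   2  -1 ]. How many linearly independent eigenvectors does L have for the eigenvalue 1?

L − 1I = [[0, -3, 3], [1, -1, 1], [1, 2, -2]].
This matrix has rank 2, so its null space has dimension 3 − 2 = 1.

1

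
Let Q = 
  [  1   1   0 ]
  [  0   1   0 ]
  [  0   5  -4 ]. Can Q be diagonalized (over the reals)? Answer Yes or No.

Characteristic polynomial: p(t) = t^3 + 2t^2 - 7t + 4 = (t - 1)^2(t + 4).
t = 1 has algebraic multiplicity 2; rank(Q − 1I) = 2, so geometric multiplicity = 1.
Geometric multiplicity < algebraic multiplicity, so Q is not diagonalizable.

No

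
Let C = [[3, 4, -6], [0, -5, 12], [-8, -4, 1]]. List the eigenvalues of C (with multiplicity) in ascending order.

Characteristic polynomial: p(μ) = μ^3 + μ^2 - 17μ + 15 = (μ - 3)(μ - 1)(μ + 5).
Roots (with multiplicity): -5, 1, 3.

-5, 1, 3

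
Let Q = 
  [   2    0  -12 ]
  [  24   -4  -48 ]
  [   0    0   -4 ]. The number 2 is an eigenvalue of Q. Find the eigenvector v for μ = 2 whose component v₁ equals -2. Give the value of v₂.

Q − 2I = [[0, 0, -12], [24, -6, -48], [0, 0, -6]].
Solving (Q − 2I)v = 0 gives the eigenspace spanned by (-2, -8, 0).
With v₁ = -2, v = (-2, -8, 0), so v₂ = -8.

-8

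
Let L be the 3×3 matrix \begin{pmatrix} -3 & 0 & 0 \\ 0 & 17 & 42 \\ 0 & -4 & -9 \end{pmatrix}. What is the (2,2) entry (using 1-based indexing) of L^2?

Characteristic polynomial: μ^3 - 5μ^2 - 9μ + 45 = (μ - 5)(μ - 3)(μ + 3), so the eigenvalues are -3, 3, 5.
μ=3: eigenvector (0, -3, 1).
μ=5: eigenvector (0, 7, -2).
μ=-3: eigenvector (1, 0, 0).
P = [[0, 0, 1], [-3, 7, 0], [1, -2, 0]], D = diag(3, 5, -3), P⁻¹ = [[0, 2, 7], [0, 1, 3], [1, 0, 0]].
L² = P·diag(9, 25, 9)·P⁻¹ = [[9, 0, 0], [0, 121, 336], [0, -32, -87]].
The requested entry is 121.

121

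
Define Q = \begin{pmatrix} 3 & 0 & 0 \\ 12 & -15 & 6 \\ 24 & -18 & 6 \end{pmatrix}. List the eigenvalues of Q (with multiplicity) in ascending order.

-6, -3, 3

Characteristic polynomial: p(r) = r^3 + 6r^2 - 9r - 54 = (r - 3)(r + 3)(r + 6).
Roots (with multiplicity): -6, -3, 3.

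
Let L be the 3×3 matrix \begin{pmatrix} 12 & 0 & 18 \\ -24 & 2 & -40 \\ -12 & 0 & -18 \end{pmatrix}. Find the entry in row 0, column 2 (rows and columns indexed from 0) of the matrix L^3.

Characteristic polynomial: μ^3 + 4μ^2 - 12μ = μ(μ - 2)(μ + 6), so the eigenvalues are -6, 0, 2.
μ=0: eigenvector (3, -4, -2).
μ=2: eigenvector (0, 1, 0).
μ=-6: eigenvector (-1, 2, 1).
P = [[3, 0, -1], [-4, 1, 2], [-2, 0, 1]], D = diag(0, 2, -6), P⁻¹ = [[1, 0, 1], [0, 1, -2], [2, 0, 3]].
L³ = P·diag(0, 8, -216)·P⁻¹ = [[432, 0, 648], [-864, 8, -1312], [-432, 0, -648]].
The requested entry is 648.

648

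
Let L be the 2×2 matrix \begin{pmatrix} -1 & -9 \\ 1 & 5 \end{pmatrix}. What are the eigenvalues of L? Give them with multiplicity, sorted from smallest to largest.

2, 2

Characteristic polynomial: p(t) = t^2 - 4t + 4 = (t - 2)^2.
Roots (with multiplicity): 2, 2.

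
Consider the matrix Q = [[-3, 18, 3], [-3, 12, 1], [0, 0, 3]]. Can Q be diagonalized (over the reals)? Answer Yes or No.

Characteristic polynomial: p(r) = r^3 - 12r^2 + 45r - 54 = (r - 6)(r - 3)^2.
r = 3 has algebraic multiplicity 2; rank(Q − 3I) = 2, so geometric multiplicity = 1.
Geometric multiplicity < algebraic multiplicity, so Q is not diagonalizable.

No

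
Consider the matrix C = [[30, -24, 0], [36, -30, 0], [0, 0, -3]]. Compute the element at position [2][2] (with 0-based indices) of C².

9

Characteristic polynomial: λ^3 + 3λ^2 - 36λ - 108 = (λ - 6)(λ + 3)(λ + 6), so the eigenvalues are -6, -3, 6.
λ=-6: eigenvector (2, 3, 0).
λ=6: eigenvector (-1, -1, 0).
λ=-3: eigenvector (0, 0, 1).
P = [[2, -1, 0], [3, -1, 0], [0, 0, 1]], D = diag(-6, 6, -3), P⁻¹ = [[-1, 1, 0], [-3, 2, 0], [0, 0, 1]].
C² = P·diag(36, 36, 9)·P⁻¹ = [[36, 0, 0], [0, 36, 0], [0, 0, 9]].
The requested entry is 9.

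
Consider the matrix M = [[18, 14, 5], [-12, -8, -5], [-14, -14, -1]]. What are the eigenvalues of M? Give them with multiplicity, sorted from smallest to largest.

Characteristic polynomial: p(t) = t^3 - 9t^2 + 14t + 24 = (t - 6)(t - 4)(t + 1).
Roots (with multiplicity): -1, 4, 6.

-1, 4, 6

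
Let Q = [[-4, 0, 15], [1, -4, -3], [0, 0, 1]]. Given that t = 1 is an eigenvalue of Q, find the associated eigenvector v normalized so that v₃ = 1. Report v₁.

3

Q − 1I = [[-5, 0, 15], [1, -5, -3], [0, 0, 0]].
Solving (Q − 1I)v = 0 gives the eigenspace spanned by (3, 0, 1).
With v₃ = 1, v = (3, 0, 1), so v₁ = 3.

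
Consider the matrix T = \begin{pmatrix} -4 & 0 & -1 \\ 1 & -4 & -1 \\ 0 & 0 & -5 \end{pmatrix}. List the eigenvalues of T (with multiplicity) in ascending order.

Characteristic polynomial: p(s) = s^3 + 13s^2 + 56s + 80 = (s + 4)^2(s + 5).
Roots (with multiplicity): -5, -4, -4.

-5, -4, -4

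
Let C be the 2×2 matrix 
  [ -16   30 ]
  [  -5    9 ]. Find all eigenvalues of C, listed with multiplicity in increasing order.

-6, -1

Characteristic polynomial: p(μ) = μ^2 + 7μ + 6 = (μ + 1)(μ + 6).
Roots (with multiplicity): -6, -1.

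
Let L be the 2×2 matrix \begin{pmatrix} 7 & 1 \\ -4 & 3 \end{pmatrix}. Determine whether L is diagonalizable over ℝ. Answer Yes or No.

Characteristic polynomial: p(s) = s^2 - 10s + 25 = (s - 5)^2.
s = 5 has algebraic multiplicity 2; rank(L − 5I) = 1, so geometric multiplicity = 1.
Geometric multiplicity < algebraic multiplicity, so L is not diagonalizable.

No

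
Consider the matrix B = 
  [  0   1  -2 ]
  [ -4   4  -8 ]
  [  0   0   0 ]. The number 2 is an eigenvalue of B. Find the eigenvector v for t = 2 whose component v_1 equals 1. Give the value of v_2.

B − 2I = [[-2, 1, -2], [-4, 2, -8], [0, 0, -2]].
Solving (B − 2I)v = 0 gives the eigenspace spanned by (1, 2, 0).
With v_1 = 1, v = (1, 2, 0), so v_2 = 2.

2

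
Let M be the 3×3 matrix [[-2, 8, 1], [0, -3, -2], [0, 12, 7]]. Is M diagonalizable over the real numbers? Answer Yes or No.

Characteristic polynomial: p(s) = s^3 - 2s^2 - 5s + 6 = (s - 3)(s - 1)(s + 2).
All 3 eigenvalues are distinct, so M is diagonalizable.

Yes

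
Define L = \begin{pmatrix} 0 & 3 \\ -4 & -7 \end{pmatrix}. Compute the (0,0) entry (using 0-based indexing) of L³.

84

Characteristic polynomial: μ^2 + 7μ + 12 = (μ + 3)(μ + 4), so the eigenvalues are -4, -3.
μ=-3: eigenvector (1, -1).
μ=-4: eigenvector (-3, 4).
P = [[1, -3], [-1, 4]], D = diag(-3, -4), P⁻¹ = [[4, 3], [1, 1]].
L³ = P·diag(-27, -64)·P⁻¹ = [[84, 111], [-148, -175]].
The requested entry is 84.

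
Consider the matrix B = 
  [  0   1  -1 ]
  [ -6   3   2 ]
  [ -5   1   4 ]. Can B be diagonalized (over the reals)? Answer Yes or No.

No

Characteristic polynomial: p(s) = s^3 - 7s^2 + 11s - 5 = (s - 5)(s - 1)^2.
s = 1 has algebraic multiplicity 2; rank(B − 1I) = 2, so geometric multiplicity = 1.
Geometric multiplicity < algebraic multiplicity, so B is not diagonalizable.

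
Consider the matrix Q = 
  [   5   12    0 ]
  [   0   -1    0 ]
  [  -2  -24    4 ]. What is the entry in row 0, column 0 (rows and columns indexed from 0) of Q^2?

Characteristic polynomial: λ^3 - 8λ^2 + 11λ + 20 = (λ - 5)(λ - 4)(λ + 1), so the eigenvalues are -1, 4, 5.
λ=4: eigenvector (0, 0, 1).
λ=-1: eigenvector (-2, 1, 4).
λ=5: eigenvector (1, 0, -2).
P = [[0, -2, 1], [0, 1, 0], [1, 4, -2]], D = diag(4, -1, 5), P⁻¹ = [[2, 0, 1], [0, 1, 0], [1, 2, 0]].
Q² = P·diag(16, 1, 25)·P⁻¹ = [[25, 48, 0], [0, 1, 0], [-18, -96, 16]].
The requested entry is 25.

25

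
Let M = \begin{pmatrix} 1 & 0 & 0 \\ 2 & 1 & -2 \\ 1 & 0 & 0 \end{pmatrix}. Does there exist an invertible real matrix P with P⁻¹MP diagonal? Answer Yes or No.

Yes

Characteristic polynomial: p(μ) = μ^3 - 2μ^2 + μ = μ(μ - 1)^2.
μ = 1 has algebraic multiplicity 2; rank(M − 1I) = 1, so geometric multiplicity = 2.
Every eigenvalue has geometric = algebraic multiplicity, so M is diagonalizable.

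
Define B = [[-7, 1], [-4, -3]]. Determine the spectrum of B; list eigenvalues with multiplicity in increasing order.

Characteristic polynomial: p(s) = s^2 + 10s + 25 = (s + 5)^2.
Roots (with multiplicity): -5, -5.

-5, -5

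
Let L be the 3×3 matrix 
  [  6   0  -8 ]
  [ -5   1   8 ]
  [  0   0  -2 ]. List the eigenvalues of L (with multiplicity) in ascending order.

-2, 1, 6

Characteristic polynomial: p(λ) = λ^3 - 5λ^2 - 8λ + 12 = (λ - 6)(λ - 1)(λ + 2).
Roots (with multiplicity): -2, 1, 6.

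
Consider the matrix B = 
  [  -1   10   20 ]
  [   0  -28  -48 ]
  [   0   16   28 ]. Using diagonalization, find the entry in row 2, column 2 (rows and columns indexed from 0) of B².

Characteristic polynomial: t^3 + t^2 - 16t - 16 = (t - 4)(t + 1)(t + 4), so the eigenvalues are -4, -1, 4.
t=-1: eigenvector (1, 0, 0).
t=4: eigenvector (2, -3, 2).
t=-4: eigenvector (0, -2, 1).
P = [[1, 2, 0], [0, -3, -2], [0, 2, 1]], D = diag(-1, 4, -4), P⁻¹ = [[1, -2, -4], [0, 1, 2], [0, -2, -3]].
B² = P·diag(1, 16, 16)·P⁻¹ = [[1, 30, 60], [0, 16, 0], [0, 0, 16]].
The requested entry is 16.

16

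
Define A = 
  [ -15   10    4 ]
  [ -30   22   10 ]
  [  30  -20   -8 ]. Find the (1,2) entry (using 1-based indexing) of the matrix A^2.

-10

Characteristic polynomial: λ^3 + λ^2 - 6λ = λ(λ - 2)(λ + 3), so the eigenvalues are -3, 0, 2.
λ=-3: eigenvector (1, 2, -2).
λ=2: eigenvector (2, 5, -4).
λ=0: eigenvector (-2, -5, 5).
P = [[1, 2, -2], [2, 5, -5], [-2, -4, 5]], D = diag(-3, 2, 0), P⁻¹ = [[5, -2, 0], [0, 1, 1], [2, 0, 1]].
A² = P·diag(9, 4, 0)·P⁻¹ = [[45, -10, 8], [90, -16, 20], [-90, 20, -16]].
The requested entry is -10.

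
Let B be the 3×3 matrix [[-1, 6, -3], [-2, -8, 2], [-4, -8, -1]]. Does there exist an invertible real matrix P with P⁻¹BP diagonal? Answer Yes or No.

Characteristic polynomial: p(λ) = λ^3 + 10λ^2 + 33λ + 36 = (λ + 3)^2(λ + 4).
λ = -3 has algebraic multiplicity 2; rank(B + 3I) = 2, so geometric multiplicity = 1.
Geometric multiplicity < algebraic multiplicity, so B is not diagonalizable.

No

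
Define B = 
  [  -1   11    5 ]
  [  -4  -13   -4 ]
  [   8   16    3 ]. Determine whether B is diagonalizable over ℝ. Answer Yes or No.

Characteristic polynomial: p(λ) = λ^3 + 11λ^2 + 39λ + 45 = (λ + 3)^2(λ + 5).
λ = -3 has algebraic multiplicity 2; rank(B + 3I) = 2, so geometric multiplicity = 1.
Geometric multiplicity < algebraic multiplicity, so B is not diagonalizable.

No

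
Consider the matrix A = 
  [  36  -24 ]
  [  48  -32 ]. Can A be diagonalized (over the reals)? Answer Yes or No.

Yes

Characteristic polynomial: p(λ) = λ^2 - 4λ = λ(λ - 4).
All 2 eigenvalues are distinct, so A is diagonalizable.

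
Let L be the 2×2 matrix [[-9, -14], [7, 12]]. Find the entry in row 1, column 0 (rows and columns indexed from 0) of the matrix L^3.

133

Characteristic polynomial: λ^2 - 3λ - 10 = (λ - 5)(λ + 2), so the eigenvalues are -2, 5.
λ=-2: eigenvector (-2, 1).
λ=5: eigenvector (-1, 1).
P = [[-2, -1], [1, 1]], D = diag(-2, 5), P⁻¹ = [[-1, -1], [1, 2]].
L³ = P·diag(-8, 125)·P⁻¹ = [[-141, -266], [133, 258]].
The requested entry is 133.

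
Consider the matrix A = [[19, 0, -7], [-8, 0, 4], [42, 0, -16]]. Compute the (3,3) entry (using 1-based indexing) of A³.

-274

Characteristic polynomial: t^3 - 3t^2 - 10t = t(t - 5)(t + 2), so the eigenvalues are -2, 0, 5.
t=5: eigenvector (1, 0, 2).
t=0: eigenvector (0, 1, 0).
t=-2: eigenvector (1, -2, 3).
P = [[1, 0, 1], [0, 1, -2], [2, 0, 3]], D = diag(5, 0, -2), P⁻¹ = [[3, 0, -1], [-4, 1, 2], [-2, 0, 1]].
A³ = P·diag(125, 0, -8)·P⁻¹ = [[391, 0, -133], [-32, 0, 16], [798, 0, -274]].
The requested entry is -274.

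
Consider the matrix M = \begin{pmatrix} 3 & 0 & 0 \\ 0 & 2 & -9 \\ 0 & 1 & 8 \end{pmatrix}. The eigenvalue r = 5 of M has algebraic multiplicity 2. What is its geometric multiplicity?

M − 5I = [[-2, 0, 0], [0, -3, -9], [0, 1, 3]].
This matrix has rank 2, so its null space has dimension 3 − 2 = 1.

1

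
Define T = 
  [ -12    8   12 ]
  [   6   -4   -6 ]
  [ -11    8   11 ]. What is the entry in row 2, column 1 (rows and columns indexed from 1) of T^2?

Characteristic polynomial: s^3 + 5s^2 + 4s = s(s + 1)(s + 4), so the eigenvalues are -4, -1, 0.
s=0: eigenvector (1, 0, 1).
s=-4: eigenvector (-2, 1, -2).
s=-1: eigenvector (4, -2, 5).
P = [[1, -2, 4], [0, 1, -2], [1, -2, 5]], D = diag(0, -4, -1), P⁻¹ = [[1, 2, 0], [-2, 1, 2], [-1, 0, 1]].
T² = P·diag(0, 16, 1)·P⁻¹ = [[60, -32, -60], [-30, 16, 30], [59, -32, -59]].
The requested entry is -30.

-30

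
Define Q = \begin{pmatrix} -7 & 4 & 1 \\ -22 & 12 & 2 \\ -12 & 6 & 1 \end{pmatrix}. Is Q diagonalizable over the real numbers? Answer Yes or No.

Characteristic polynomial: p(t) = t^3 - 6t^2 + 9t - 4 = (t - 4)(t - 1)^2.
t = 1 has algebraic multiplicity 2; rank(Q − 1I) = 2, so geometric multiplicity = 1.
Geometric multiplicity < algebraic multiplicity, so Q is not diagonalizable.

No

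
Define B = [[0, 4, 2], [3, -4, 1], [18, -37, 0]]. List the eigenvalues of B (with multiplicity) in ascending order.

Characteristic polynomial: p(μ) = μ^3 + 4μ^2 - 11μ + 6 = (μ - 1)^2(μ + 6).
Roots (with multiplicity): -6, 1, 1.

-6, 1, 1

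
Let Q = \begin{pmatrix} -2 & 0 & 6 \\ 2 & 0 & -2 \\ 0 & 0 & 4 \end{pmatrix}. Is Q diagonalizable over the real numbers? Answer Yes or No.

Yes

Characteristic polynomial: p(t) = t^3 - 2t^2 - 8t = t(t - 4)(t + 2).
All 3 eigenvalues are distinct, so Q is diagonalizable.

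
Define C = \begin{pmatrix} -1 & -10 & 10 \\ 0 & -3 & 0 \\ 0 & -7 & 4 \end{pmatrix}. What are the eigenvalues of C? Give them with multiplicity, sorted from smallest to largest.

-3, -1, 4

Characteristic polynomial: p(t) = t^3 - 13t - 12 = (t - 4)(t + 1)(t + 3).
Roots (with multiplicity): -3, -1, 4.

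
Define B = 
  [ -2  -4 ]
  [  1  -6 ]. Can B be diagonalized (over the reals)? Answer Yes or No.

No

Characteristic polynomial: p(s) = s^2 + 8s + 16 = (s + 4)^2.
s = -4 has algebraic multiplicity 2; rank(B + 4I) = 1, so geometric multiplicity = 1.
Geometric multiplicity < algebraic multiplicity, so B is not diagonalizable.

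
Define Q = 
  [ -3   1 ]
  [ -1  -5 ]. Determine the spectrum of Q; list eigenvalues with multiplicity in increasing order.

-4, -4

Characteristic polynomial: p(t) = t^2 + 8t + 16 = (t + 4)^2.
Roots (with multiplicity): -4, -4.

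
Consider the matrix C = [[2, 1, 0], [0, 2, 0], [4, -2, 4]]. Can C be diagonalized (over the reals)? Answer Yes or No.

No

Characteristic polynomial: p(r) = r^3 - 8r^2 + 20r - 16 = (r - 4)(r - 2)^2.
r = 2 has algebraic multiplicity 2; rank(C − 2I) = 2, so geometric multiplicity = 1.
Geometric multiplicity < algebraic multiplicity, so C is not diagonalizable.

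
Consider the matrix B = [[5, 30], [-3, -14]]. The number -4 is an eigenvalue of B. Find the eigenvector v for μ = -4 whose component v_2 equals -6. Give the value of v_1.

20

B + 4I = [[9, 30], [-3, -10]].
Solving (B + 4I)v = 0 gives the eigenspace spanned by (20, -6).
With v_2 = -6, v = (20, -6), so v_1 = 20.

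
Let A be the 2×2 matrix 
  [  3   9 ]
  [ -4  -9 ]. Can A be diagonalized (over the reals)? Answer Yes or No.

No

Characteristic polynomial: p(t) = t^2 + 6t + 9 = (t + 3)^2.
t = -3 has algebraic multiplicity 2; rank(A + 3I) = 1, so geometric multiplicity = 1.
Geometric multiplicity < algebraic multiplicity, so A is not diagonalizable.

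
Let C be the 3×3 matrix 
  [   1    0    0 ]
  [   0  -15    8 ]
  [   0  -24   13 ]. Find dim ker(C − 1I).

2

C − 1I = [[0, 0, 0], [0, -16, 8], [0, -24, 12]].
This matrix has rank 1, so its null space has dimension 3 − 1 = 2.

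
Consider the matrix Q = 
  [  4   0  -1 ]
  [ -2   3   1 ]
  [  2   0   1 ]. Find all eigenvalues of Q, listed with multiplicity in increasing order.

2, 3, 3

Characteristic polynomial: p(r) = r^3 - 8r^2 + 21r - 18 = (r - 3)^2(r - 2).
Roots (with multiplicity): 2, 3, 3.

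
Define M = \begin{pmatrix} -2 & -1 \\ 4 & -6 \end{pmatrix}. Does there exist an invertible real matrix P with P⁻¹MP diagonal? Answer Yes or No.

No

Characteristic polynomial: p(μ) = μ^2 + 8μ + 16 = (μ + 4)^2.
μ = -4 has algebraic multiplicity 2; rank(M + 4I) = 1, so geometric multiplicity = 1.
Geometric multiplicity < algebraic multiplicity, so M is not diagonalizable.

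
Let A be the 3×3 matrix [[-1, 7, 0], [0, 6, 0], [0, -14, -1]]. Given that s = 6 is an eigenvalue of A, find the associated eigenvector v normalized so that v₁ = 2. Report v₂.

A − 6I = [[-7, 7, 0], [0, 0, 0], [0, -14, -7]].
Solving (A − 6I)v = 0 gives the eigenspace spanned by (2, 2, -4).
With v₁ = 2, v = (2, 2, -4), so v₂ = 2.

2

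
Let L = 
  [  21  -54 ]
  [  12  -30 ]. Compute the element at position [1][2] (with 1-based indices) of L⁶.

826686

Characteristic polynomial: r^2 + 9r + 18 = (r + 3)(r + 6), so the eigenvalues are -6, -3.
r=-3: eigenvector (9, 4).
r=-6: eigenvector (2, 1).
P = [[9, 2], [4, 1]], D = diag(-3, -6), P⁻¹ = [[1, -2], [-4, 9]].
L⁶ = P·diag(729, 46656)·P⁻¹ = [[-366687, 826686], [-183708, 414072]].
The requested entry is 826686.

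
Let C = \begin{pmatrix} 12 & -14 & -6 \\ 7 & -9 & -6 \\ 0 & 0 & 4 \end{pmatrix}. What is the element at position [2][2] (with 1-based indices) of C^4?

-593

Characteristic polynomial: λ^3 - 7λ^2 + 2λ + 40 = (λ - 5)(λ - 4)(λ + 2), so the eigenvalues are -2, 4, 5.
λ=-2: eigenvector (1, 1, 0).
λ=5: eigenvector (2, 1, 0).
λ=4: eigenvector (-1, -1, 1).
P = [[1, 2, -1], [1, 1, -1], [0, 0, 1]], D = diag(-2, 5, 4), P⁻¹ = [[-1, 2, 1], [1, -1, 0], [0, 0, 1]].
C⁴ = P·diag(16, 625, 256)·P⁻¹ = [[1234, -1218, -240], [609, -593, -240], [0, 0, 256]].
The requested entry is -593.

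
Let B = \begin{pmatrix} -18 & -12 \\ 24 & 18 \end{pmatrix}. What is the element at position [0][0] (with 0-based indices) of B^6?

Characteristic polynomial: t^2 - 36 = (t - 6)(t + 6), so the eigenvalues are -6, 6.
t=-6: eigenvector (1, -1).
t=6: eigenvector (-1, 2).
P = [[1, -1], [-1, 2]], D = diag(-6, 6), P⁻¹ = [[2, 1], [1, 1]].
B⁶ = P·diag(46656, 46656)·P⁻¹ = [[46656, 0], [0, 46656]].
The requested entry is 46656.

46656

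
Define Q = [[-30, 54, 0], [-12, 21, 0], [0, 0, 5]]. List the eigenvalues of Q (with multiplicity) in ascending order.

Characteristic polynomial: p(μ) = μ^3 + 4μ^2 - 27μ - 90 = (μ - 5)(μ + 3)(μ + 6).
Roots (with multiplicity): -6, -3, 5.

-6, -3, 5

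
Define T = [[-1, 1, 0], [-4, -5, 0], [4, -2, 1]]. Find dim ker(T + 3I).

T + 3I = [[2, 1, 0], [-4, -2, 0], [4, -2, 4]].
This matrix has rank 2, so its null space has dimension 3 − 2 = 1.

1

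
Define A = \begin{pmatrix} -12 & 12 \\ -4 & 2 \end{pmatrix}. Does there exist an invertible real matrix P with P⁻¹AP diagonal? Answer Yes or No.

Yes

Characteristic polynomial: p(s) = s^2 + 10s + 24 = (s + 4)(s + 6).
All 2 eigenvalues are distinct, so A is diagonalizable.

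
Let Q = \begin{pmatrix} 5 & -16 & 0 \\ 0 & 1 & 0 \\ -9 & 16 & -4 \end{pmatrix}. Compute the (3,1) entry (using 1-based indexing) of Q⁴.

-369

Characteristic polynomial: s^3 - 2s^2 - 19s + 20 = (s - 5)(s - 1)(s + 4), so the eigenvalues are -4, 1, 5.
s=-4: eigenvector (0, 0, 1).
s=1: eigenvector (4, 1, -4).
s=5: eigenvector (-1, 0, 1).
P = [[0, 4, -1], [0, 1, 0], [1, -4, 1]], D = diag(-4, 1, 5), P⁻¹ = [[1, 0, 1], [0, 1, 0], [-1, 4, 0]].
Q⁴ = P·diag(256, 1, 625)·P⁻¹ = [[625, -2496, 0], [0, 1, 0], [-369, 2496, 256]].
The requested entry is -369.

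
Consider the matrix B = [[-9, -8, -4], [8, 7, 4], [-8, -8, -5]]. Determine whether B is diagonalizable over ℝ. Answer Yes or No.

Yes

Characteristic polynomial: p(λ) = λ^3 + 7λ^2 + 11λ + 5 = (λ + 1)^2(λ + 5).
λ = -1 has algebraic multiplicity 2; rank(B + 1I) = 1, so geometric multiplicity = 2.
Every eigenvalue has geometric = algebraic multiplicity, so B is diagonalizable.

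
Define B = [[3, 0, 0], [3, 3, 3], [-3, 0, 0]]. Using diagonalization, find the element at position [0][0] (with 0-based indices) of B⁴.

81

Characteristic polynomial: t^3 - 6t^2 + 9t = t(t - 3)^2, so the eigenvalues are 0, 3, 3.
t=3: eigenvector (1, 1, -1).
t=3: eigenvector (0, 1, 0).
t=0: eigenvector (0, -1, 1).
P = [[1, 0, 0], [1, 1, -1], [-1, 0, 1]], D = diag(3, 3, 0), P⁻¹ = [[1, 0, 0], [0, 1, 1], [1, 0, 1]].
B⁴ = P·diag(81, 81, 0)·P⁻¹ = [[81, 0, 0], [81, 81, 81], [-81, 0, 0]].
The requested entry is 81.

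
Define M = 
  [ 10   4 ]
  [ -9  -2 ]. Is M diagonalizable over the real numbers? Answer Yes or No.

Characteristic polynomial: p(t) = t^2 - 8t + 16 = (t - 4)^2.
t = 4 has algebraic multiplicity 2; rank(M − 4I) = 1, so geometric multiplicity = 1.
Geometric multiplicity < algebraic multiplicity, so M is not diagonalizable.

No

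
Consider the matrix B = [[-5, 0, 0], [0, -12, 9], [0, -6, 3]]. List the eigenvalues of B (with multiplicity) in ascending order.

-6, -5, -3

Characteristic polynomial: p(s) = s^3 + 14s^2 + 63s + 90 = (s + 3)(s + 5)(s + 6).
Roots (with multiplicity): -6, -5, -3.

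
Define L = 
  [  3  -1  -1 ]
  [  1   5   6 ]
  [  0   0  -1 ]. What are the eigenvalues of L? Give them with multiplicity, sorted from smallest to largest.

-1, 4, 4

Characteristic polynomial: p(s) = s^3 - 7s^2 + 8s + 16 = (s - 4)^2(s + 1).
Roots (with multiplicity): -1, 4, 4.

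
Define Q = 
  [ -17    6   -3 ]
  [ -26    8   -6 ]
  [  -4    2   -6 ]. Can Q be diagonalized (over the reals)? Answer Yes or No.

Yes

Characteristic polynomial: p(t) = t^3 + 15t^2 + 74t + 120 = (t + 4)(t + 5)(t + 6).
All 3 eigenvalues are distinct, so Q is diagonalizable.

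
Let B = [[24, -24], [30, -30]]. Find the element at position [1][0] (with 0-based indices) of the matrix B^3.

1080

Characteristic polynomial: λ^2 + 6λ = λ(λ + 6), so the eigenvalues are -6, 0.
λ=-6: eigenvector (-4, -5).
λ=0: eigenvector (1, 1).
P = [[-4, 1], [-5, 1]], D = diag(-6, 0), P⁻¹ = [[1, -1], [5, -4]].
B³ = P·diag(-216, 0)·P⁻¹ = [[864, -864], [1080, -1080]].
The requested entry is 1080.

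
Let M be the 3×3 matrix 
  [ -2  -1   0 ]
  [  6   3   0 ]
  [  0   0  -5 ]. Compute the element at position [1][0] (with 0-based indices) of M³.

Characteristic polynomial: λ^3 + 4λ^2 - 5λ = λ(λ - 1)(λ + 5), so the eigenvalues are -5, 0, 1.
λ=-5: eigenvector (0, 0, 1).
λ=1: eigenvector (-1, 3, 0).
λ=0: eigenvector (1, -2, 0).
P = [[0, -1, 1], [0, 3, -2], [1, 0, 0]], D = diag(-5, 1, 0), P⁻¹ = [[0, 0, 1], [2, 1, 0], [3, 1, 0]].
M³ = P·diag(-125, 1, 0)·P⁻¹ = [[-2, -1, 0], [6, 3, 0], [0, 0, -125]].
The requested entry is 6.

6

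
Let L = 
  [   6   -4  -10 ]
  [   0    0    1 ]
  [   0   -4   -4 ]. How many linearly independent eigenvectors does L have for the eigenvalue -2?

L + 2I = [[8, -4, -10], [0, 2, 1], [0, -4, -2]].
This matrix has rank 2, so its null space has dimension 3 − 2 = 1.

1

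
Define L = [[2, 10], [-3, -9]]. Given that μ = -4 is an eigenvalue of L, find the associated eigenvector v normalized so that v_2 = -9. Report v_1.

15

L + 4I = [[6, 10], [-3, -5]].
Solving (L + 4I)v = 0 gives the eigenspace spanned by (15, -9).
With v_2 = -9, v = (15, -9), so v_1 = 15.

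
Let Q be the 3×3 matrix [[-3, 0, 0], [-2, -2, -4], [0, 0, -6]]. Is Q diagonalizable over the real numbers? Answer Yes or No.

Characteristic polynomial: p(μ) = μ^3 + 11μ^2 + 36μ + 36 = (μ + 2)(μ + 3)(μ + 6).
All 3 eigenvalues are distinct, so Q is diagonalizable.

Yes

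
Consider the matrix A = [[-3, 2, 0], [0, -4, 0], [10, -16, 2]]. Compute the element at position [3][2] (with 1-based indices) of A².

Characteristic polynomial: s^3 + 5s^2 - 2s - 24 = (s - 2)(s + 3)(s + 4), so the eigenvalues are -4, -3, 2.
s=-3: eigenvector (1, 0, -2).
s=-4: eigenvector (-2, 1, 6).
s=2: eigenvector (0, 0, 1).
P = [[1, -2, 0], [0, 1, 0], [-2, 6, 1]], D = diag(-3, -4, 2), P⁻¹ = [[1, 2, 0], [0, 1, 0], [2, -2, 1]].
A² = P·diag(9, 16, 4)·P⁻¹ = [[9, -14, 0], [0, 16, 0], [-10, 52, 4]].
The requested entry is 52.

52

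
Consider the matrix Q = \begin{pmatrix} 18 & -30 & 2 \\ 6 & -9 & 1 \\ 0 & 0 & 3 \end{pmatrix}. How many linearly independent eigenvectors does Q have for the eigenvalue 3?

1

Q − 3I = [[15, -30, 2], [6, -12, 1], [0, 0, 0]].
This matrix has rank 2, so its null space has dimension 3 − 2 = 1.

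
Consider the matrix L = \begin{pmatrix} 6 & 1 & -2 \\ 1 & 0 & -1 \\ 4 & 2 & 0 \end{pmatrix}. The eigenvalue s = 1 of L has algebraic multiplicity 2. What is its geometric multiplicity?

L − 1I = [[5, 1, -2], [1, -1, -1], [4, 2, -1]].
This matrix has rank 2, so its null space has dimension 3 − 2 = 1.

1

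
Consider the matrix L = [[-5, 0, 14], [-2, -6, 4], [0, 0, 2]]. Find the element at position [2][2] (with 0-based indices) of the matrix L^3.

Characteristic polynomial: s^3 + 9s^2 + 8s - 60 = (s - 2)(s + 5)(s + 6), so the eigenvalues are -6, -5, 2.
s=-5: eigenvector (1, -2, 0).
s=-6: eigenvector (0, 1, 0).
s=2: eigenvector (2, 0, 1).
P = [[1, 0, 2], [-2, 1, 0], [0, 0, 1]], D = diag(-5, -6, 2), P⁻¹ = [[1, 0, -2], [2, 1, -4], [0, 0, 1]].
L³ = P·diag(-125, -216, 8)·P⁻¹ = [[-125, 0, 266], [-182, -216, 364], [0, 0, 8]].
The requested entry is 8.

8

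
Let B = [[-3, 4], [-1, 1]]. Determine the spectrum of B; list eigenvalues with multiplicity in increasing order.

Characteristic polynomial: p(λ) = λ^2 + 2λ + 1 = (λ + 1)^2.
Roots (with multiplicity): -1, -1.

-1, -1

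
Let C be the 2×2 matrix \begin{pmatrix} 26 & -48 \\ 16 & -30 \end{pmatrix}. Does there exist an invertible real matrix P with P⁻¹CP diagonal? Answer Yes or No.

Characteristic polynomial: p(s) = s^2 + 4s - 12 = (s - 2)(s + 6).
All 2 eigenvalues are distinct, so C is diagonalizable.

Yes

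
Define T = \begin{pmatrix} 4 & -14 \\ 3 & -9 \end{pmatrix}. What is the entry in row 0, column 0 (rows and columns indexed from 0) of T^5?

1234

Characteristic polynomial: s^2 + 5s + 6 = (s + 2)(s + 3), so the eigenvalues are -3, -2.
s=-3: eigenvector (2, 1).
s=-2: eigenvector (7, 3).
P = [[2, 7], [1, 3]], D = diag(-3, -2), P⁻¹ = [[-3, 7], [1, -2]].
T⁵ = P·diag(-243, -32)·P⁻¹ = [[1234, -2954], [633, -1509]].
The requested entry is 1234.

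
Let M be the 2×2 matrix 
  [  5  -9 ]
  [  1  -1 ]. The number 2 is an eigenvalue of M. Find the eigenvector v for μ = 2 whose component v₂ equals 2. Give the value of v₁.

M − 2I = [[3, -9], [1, -3]].
Solving (M − 2I)v = 0 gives the eigenspace spanned by (6, 2).
With v₂ = 2, v = (6, 2), so v₁ = 6.

6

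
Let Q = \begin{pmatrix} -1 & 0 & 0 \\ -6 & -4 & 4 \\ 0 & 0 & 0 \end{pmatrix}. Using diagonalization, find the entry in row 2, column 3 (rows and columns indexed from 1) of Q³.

64

Characteristic polynomial: s^3 + 5s^2 + 4s = s(s + 1)(s + 4), so the eigenvalues are -4, -1, 0.
s=-1: eigenvector (1, -2, 0).
s=-4: eigenvector (0, 1, 0).
s=0: eigenvector (0, 1, 1).
P = [[1, 0, 0], [-2, 1, 1], [0, 0, 1]], D = diag(-1, -4, 0), P⁻¹ = [[1, 0, 0], [2, 1, -1], [0, 0, 1]].
Q³ = P·diag(-1, -64, 0)·P⁻¹ = [[-1, 0, 0], [-126, -64, 64], [0, 0, 0]].
The requested entry is 64.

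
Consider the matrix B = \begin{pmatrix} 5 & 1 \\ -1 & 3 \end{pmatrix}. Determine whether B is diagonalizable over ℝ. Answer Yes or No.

No

Characteristic polynomial: p(s) = s^2 - 8s + 16 = (s - 4)^2.
s = 4 has algebraic multiplicity 2; rank(B − 4I) = 1, so geometric multiplicity = 1.
Geometric multiplicity < algebraic multiplicity, so B is not diagonalizable.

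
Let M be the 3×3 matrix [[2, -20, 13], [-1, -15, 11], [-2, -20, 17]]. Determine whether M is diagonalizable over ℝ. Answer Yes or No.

Yes

Characteristic polynomial: p(r) = r^3 - 4r^2 - 25r + 100 = (r - 5)(r - 4)(r + 5).
All 3 eigenvalues are distinct, so M is diagonalizable.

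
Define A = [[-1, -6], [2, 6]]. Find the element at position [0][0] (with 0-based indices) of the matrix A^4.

Characteristic polynomial: r^2 - 5r + 6 = (r - 3)(r - 2), so the eigenvalues are 2, 3.
r=3: eigenvector (-3, 2).
r=2: eigenvector (-2, 1).
P = [[-3, -2], [2, 1]], D = diag(3, 2), P⁻¹ = [[1, 2], [-2, -3]].
A⁴ = P·diag(81, 16)·P⁻¹ = [[-179, -390], [130, 276]].
The requested entry is -179.

-179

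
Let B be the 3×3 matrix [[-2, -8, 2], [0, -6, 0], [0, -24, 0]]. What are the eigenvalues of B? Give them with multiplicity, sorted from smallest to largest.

-6, -2, 0

Characteristic polynomial: p(s) = s^3 + 8s^2 + 12s = s(s + 2)(s + 6).
Roots (with multiplicity): -6, -2, 0.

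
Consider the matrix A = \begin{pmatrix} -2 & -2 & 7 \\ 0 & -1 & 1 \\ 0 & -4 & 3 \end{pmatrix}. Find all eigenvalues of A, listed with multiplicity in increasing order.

Characteristic polynomial: p(t) = t^3 - 3t + 2 = (t - 1)^2(t + 2).
Roots (with multiplicity): -2, 1, 1.

-2, 1, 1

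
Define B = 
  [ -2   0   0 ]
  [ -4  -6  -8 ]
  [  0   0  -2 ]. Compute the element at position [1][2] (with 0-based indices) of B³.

-416

Characteristic polynomial: μ^3 + 10μ^2 + 28μ + 24 = (μ + 2)^2(μ + 6), so the eigenvalues are -6, -2, -2.
μ=-2: eigenvector (1, -1, 0).
μ=-6: eigenvector (0, 1, 0).
μ=-2: eigenvector (-2, 0, 1).
P = [[1, 0, -2], [-1, 1, 0], [0, 0, 1]], D = diag(-2, -6, -2), P⁻¹ = [[1, 0, 2], [1, 1, 2], [0, 0, 1]].
B³ = P·diag(-8, -216, -8)·P⁻¹ = [[-8, 0, 0], [-208, -216, -416], [0, 0, -8]].
The requested entry is -416.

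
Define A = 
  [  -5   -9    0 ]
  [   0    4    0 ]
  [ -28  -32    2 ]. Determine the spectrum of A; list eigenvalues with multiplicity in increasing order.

Characteristic polynomial: p(r) = r^3 - r^2 - 22r + 40 = (r - 4)(r - 2)(r + 5).
Roots (with multiplicity): -5, 2, 4.

-5, 2, 4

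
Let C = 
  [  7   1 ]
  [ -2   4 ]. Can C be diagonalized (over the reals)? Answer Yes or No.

Yes

Characteristic polynomial: p(s) = s^2 - 11s + 30 = (s - 6)(s - 5).
All 2 eigenvalues are distinct, so C is diagonalizable.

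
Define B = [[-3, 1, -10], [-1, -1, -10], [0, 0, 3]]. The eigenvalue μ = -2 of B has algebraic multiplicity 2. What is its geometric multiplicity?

B + 2I = [[-1, 1, -10], [-1, 1, -10], [0, 0, 5]].
This matrix has rank 2, so its null space has dimension 3 − 2 = 1.

1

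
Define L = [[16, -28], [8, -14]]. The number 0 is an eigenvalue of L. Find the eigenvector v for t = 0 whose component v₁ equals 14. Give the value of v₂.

8

L = [[16, -28], [8, -14]].
Solving (L)v = 0 gives the eigenspace spanned by (14, 8).
With v₁ = 14, v = (14, 8), so v₂ = 8.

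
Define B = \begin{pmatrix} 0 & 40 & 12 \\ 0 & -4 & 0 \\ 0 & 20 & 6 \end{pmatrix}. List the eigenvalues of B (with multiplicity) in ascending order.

Characteristic polynomial: p(s) = s^3 - 2s^2 - 24s = s(s - 6)(s + 4).
Roots (with multiplicity): -4, 0, 6.

-4, 0, 6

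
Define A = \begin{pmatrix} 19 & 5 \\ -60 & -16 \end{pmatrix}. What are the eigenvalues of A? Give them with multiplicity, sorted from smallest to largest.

-1, 4

Characteristic polynomial: p(t) = t^2 - 3t - 4 = (t - 4)(t + 1).
Roots (with multiplicity): -1, 4.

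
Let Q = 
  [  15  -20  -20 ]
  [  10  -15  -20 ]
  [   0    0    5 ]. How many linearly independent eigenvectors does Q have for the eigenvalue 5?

Q − 5I = [[10, -20, -20], [10, -20, -20], [0, 0, 0]].
This matrix has rank 1, so its null space has dimension 3 − 1 = 2.

2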